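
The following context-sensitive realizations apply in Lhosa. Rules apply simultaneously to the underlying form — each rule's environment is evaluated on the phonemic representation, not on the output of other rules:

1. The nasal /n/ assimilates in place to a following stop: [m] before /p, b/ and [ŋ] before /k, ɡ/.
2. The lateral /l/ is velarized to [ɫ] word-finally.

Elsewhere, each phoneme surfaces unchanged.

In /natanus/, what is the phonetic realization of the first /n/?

/n/ (word-initial): rule 1 targets it, but not before a labial or velar stop → unchanged [n].

[n]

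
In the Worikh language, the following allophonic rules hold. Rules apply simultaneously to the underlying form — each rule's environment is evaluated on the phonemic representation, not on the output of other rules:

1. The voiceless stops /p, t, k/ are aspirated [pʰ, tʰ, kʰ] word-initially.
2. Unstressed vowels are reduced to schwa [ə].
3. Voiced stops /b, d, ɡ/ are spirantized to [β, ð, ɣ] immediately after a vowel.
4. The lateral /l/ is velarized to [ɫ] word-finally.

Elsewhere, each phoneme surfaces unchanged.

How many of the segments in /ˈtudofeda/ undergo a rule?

6

Segments that undergo a rule: /t/ → [tʰ] (rule 1); /d/ → [ð] (rule 3); /o/ → [ə] (rule 2); /e/ → [ə] (rule 2); /d/ → [ð] (rule 3); /a/ → [ə] (rule 2).
All other segments surface unchanged.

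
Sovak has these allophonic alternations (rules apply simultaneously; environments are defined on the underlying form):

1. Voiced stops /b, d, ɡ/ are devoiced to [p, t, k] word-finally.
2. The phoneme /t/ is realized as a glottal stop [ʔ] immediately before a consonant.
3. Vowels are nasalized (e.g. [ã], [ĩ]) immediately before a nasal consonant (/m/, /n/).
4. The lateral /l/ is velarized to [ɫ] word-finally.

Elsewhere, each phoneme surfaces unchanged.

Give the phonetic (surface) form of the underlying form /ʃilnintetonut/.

/ʃ/ — not in any rule's target class → [ʃ].
/i/ (between /ʃ/ and /l/) is in the target of rule 3 but the environment (before a nasal consonant) is not met → [i].
/l/ (between /i/ and /n/): rule 4 targets it, but not word-finally → unchanged [l].
/n/ (between /l/ and /i/) is unaffected → [n].
/i/ (between /n/ and /n/) occurs before a nasal consonant → [ĩ] by rule 3.
/n/ (between /i/ and /t/) is unaffected → [n].
/t/ (between /n/ and /e/) fails the environment for rule 2, so it stays [t].
/e/ (between /t/ and /t/) fails the environment for rule 3, so it stays [e].
/t/ — between /e/ and /o/; rule 2 does not apply here → [t].
/o/ (between /t/ and /n/) occurs before a nasal consonant → [õ] by rule 3.
/n/ stays [n].
/u/ (between /n/ and /t/) fails the environment for rule 3, so it stays [u].
/t/ — word-final; rule 2 does not apply here → [t].

[ʃilnĩntetõnut]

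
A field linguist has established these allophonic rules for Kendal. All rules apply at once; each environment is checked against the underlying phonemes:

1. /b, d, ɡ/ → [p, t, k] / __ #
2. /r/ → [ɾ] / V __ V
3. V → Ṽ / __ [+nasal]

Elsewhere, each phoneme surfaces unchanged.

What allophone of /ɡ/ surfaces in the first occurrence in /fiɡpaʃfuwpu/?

/ɡ/ (between /i/ and /p/) fails the environment for rule 1, so it stays [ɡ].

[ɡ]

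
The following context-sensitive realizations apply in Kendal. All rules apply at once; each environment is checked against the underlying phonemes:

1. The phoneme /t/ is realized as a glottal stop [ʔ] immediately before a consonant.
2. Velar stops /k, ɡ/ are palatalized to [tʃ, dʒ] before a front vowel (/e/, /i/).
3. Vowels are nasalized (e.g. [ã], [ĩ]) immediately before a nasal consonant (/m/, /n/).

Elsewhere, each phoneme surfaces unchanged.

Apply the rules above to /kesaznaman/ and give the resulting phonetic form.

[tʃesaznãmãn]

/k/ (word-initial) occurs before a front vowel → [tʃ] by rule 2.
/e/ (between /k/ and /s/) is in the target of rule 3 but the environment (before a nasal consonant) is not met → [e].
/a/ (between /s/ and /z/): rule 3 targets it, but not before a nasal consonant → unchanged [a].
/a/ (between /n/ and /m/) occurs before a nasal consonant → [ã] by rule 3.
/a/ (between /m/ and /n/) occurs before a nasal consonant → [ã] by rule 3.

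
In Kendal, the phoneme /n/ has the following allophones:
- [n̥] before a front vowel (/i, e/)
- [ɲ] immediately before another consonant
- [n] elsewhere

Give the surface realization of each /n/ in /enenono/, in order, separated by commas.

[n̥], [n], [n]

Occurrence 1 (position 2): before a front vowel (/i, e/) → [n̥].
Occurrence 2 (position 4): no conditioning environment matches → elsewhere allophone [n].
Occurrence 3 (position 6): no conditioning environment matches → elsewhere allophone [n].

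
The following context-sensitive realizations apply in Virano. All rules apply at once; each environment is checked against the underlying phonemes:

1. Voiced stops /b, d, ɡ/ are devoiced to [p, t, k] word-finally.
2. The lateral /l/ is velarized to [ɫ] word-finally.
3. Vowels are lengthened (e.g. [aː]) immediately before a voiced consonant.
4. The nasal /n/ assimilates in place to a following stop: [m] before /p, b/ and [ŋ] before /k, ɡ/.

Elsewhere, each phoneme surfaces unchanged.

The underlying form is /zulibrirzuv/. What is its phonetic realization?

/z/ (word-initial) is unaffected → [z].
/u/ meets the environment for rule 3 (before a voiced consonant) → [uː].
/l/ (between /u/ and /i/): rule 2 targets it, but not word-finally → unchanged [l].
/i/ (between /l/ and /b/): before a voiced consonant, so rule 3 applies → [iː].
/b/ (between /i/ and /r/): rule 1 targets it, but not word-finally → unchanged [b].
/r/ (between /b/ and /i/): no rule targets it → [r].
/i/ meets the environment for rule 3 (before a voiced consonant) → [iː].
/r/ (between /i/ and /z/): no rule targets it → [r].
/z/ (between /r/ and /u/): no rule targets it → [z].
/u/ — between /z/ and /v/, before a voiced consonant — surfaces as [uː] (rule 3).
/v/ — not in any rule's target class → [v].

[zuːliːbriːrzuːv]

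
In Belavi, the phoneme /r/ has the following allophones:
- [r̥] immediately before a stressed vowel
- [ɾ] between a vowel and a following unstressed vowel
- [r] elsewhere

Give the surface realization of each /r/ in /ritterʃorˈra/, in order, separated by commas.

Occurrence 1 (position 1): no conditioning environment matches → elsewhere allophone [r].
Occurrence 2 (position 6): no conditioning environment matches → elsewhere allophone [r].
Occurrence 3 (position 9): no conditioning environment matches → elsewhere allophone [r].
Occurrence 4 (position 10): immediately before a stressed vowel → [r̥].

[r], [r], [r], [r̥]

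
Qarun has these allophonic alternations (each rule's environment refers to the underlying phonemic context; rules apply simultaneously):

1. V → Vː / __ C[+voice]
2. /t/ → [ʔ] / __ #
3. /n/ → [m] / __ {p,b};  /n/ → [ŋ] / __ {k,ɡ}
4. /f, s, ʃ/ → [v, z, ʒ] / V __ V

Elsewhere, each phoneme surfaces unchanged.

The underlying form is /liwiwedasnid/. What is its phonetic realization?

/i/ (between /l/ and /w/): before a voiced consonant, so rule 1 applies → [iː].
/i/ (between /w/ and /w/) occurs before a voiced consonant → [iː] by rule 1.
/e/ — between /w/ and /d/, before a voiced consonant — surfaces as [eː] (rule 1).
/a/ (between /d/ and /s/) fails the environment for rule 1, so it stays [a].
/s/ (between /a/ and /n/): rule 4 targets it, but not between two vowels → unchanged [s].
/n/ (between /s/ and /i/) is in the target of rule 3 but the environment (before a labial or velar stop) is not met → [n].
/i/ meets the environment for rule 1 (before a voiced consonant) → [iː].

[liːwiːweːdasniːd]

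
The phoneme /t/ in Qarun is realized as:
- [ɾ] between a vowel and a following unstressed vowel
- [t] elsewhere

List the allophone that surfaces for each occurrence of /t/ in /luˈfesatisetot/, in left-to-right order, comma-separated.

[ɾ], [ɾ], [t]

Occurrence 1 (position 7): between a vowel and a following unstressed vowel → [ɾ].
Occurrence 2 (position 11): between a vowel and a following unstressed vowel → [ɾ].
Occurrence 3 (position 13): no conditioning environment matches → elsewhere allophone [t].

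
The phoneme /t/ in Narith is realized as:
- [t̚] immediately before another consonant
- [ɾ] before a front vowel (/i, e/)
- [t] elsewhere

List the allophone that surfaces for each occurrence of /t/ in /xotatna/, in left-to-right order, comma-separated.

[t], [t̚]

Occurrence 1 (position 3): no conditioning environment matches → elsewhere allophone [t].
Occurrence 2 (position 5): immediately before another consonant → [t̚].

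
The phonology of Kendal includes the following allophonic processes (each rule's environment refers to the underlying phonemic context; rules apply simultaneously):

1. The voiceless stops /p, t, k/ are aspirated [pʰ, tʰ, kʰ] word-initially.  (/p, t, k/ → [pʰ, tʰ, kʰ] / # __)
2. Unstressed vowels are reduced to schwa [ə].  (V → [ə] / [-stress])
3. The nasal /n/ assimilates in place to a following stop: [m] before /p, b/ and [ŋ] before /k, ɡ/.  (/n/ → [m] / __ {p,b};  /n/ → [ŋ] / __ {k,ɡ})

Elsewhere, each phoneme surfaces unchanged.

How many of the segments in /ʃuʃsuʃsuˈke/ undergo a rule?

3

Segments that undergo a rule: /u/ → [ə] (rule 2); /u/ → [ə] (rule 2); /u/ → [ə] (rule 2).
All other segments surface unchanged.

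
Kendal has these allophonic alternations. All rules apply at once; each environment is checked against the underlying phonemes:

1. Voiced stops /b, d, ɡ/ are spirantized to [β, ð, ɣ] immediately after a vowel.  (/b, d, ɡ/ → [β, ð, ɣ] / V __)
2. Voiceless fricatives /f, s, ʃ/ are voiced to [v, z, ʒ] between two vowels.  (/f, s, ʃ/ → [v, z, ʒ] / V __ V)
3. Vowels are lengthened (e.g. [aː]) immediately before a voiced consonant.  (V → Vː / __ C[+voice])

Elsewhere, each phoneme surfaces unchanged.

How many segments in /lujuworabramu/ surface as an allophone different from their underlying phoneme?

6

Segments that undergo a rule: /u/ → [uː] (rule 3); /u/ → [uː] (rule 3); /o/ → [oː] (rule 3); /a/ → [aː] (rule 3); /b/ → [β] (rule 1); /a/ → [aː] (rule 3).
All other segments surface unchanged.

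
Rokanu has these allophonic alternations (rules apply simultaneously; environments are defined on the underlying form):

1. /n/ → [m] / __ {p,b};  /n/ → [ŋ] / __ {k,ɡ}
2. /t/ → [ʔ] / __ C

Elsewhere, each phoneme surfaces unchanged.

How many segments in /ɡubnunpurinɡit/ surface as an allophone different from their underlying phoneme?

2

Segments that undergo a rule: /n/ → [m] (rule 1); /n/ → [ŋ] (rule 1).
All other segments surface unchanged.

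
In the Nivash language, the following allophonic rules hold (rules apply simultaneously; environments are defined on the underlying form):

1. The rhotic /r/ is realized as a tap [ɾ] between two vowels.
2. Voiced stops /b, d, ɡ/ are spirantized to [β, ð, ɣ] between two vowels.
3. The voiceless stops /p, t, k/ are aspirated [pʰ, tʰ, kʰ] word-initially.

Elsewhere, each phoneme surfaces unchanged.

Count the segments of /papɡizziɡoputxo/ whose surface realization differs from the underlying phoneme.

Segments that undergo a rule: /p/ → [pʰ] (rule 3); /ɡ/ → [ɣ] (rule 2).
All other segments surface unchanged.

2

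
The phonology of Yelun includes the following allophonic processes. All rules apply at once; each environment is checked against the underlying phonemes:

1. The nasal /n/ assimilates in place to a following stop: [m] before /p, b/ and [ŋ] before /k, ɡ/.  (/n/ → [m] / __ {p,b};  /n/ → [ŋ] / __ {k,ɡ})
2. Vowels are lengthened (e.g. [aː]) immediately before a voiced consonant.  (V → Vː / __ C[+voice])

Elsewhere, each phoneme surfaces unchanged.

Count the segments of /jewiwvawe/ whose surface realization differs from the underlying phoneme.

3

Segments that undergo a rule: /e/ → [eː] (rule 2); /i/ → [iː] (rule 2); /a/ → [aː] (rule 2).
All other segments surface unchanged.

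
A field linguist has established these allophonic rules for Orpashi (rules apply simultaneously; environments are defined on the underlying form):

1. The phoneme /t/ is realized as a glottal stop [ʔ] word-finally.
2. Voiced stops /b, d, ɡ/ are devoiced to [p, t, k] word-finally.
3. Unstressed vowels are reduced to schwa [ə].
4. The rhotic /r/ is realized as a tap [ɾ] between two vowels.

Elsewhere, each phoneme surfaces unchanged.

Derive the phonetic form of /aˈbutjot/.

Rule 3 applies to /a/ (word-initial: in an unstressed syllable) → [ə].
/b/ — between /a/ and /u/; rule 2 does not apply here → [b].
/u/ (between /b/ and /t/) fails the environment for rule 3, so it stays [u].
/t/ (between /u/ and /j/): rule 1 targets it, but not word-finally → unchanged [t].
/j/ stays [j].
/o/ — between /j/ and /t/, in an unstressed syllable — surfaces as [ə] (rule 3).
/t/ (word-final) occurs word-finally → [ʔ] by rule 1.

[əˈbutjəʔ]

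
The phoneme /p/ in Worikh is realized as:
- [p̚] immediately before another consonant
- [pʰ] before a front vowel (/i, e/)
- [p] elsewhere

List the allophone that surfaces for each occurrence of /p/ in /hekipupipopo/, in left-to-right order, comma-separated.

[p], [pʰ], [p], [p]

Occurrence 1 (position 5): no conditioning environment matches → elsewhere allophone [p].
Occurrence 2 (position 7): before a front vowel (/i, e/) → [pʰ].
Occurrence 3 (position 9): no conditioning environment matches → elsewhere allophone [p].
Occurrence 4 (position 11): no conditioning environment matches → elsewhere allophone [p].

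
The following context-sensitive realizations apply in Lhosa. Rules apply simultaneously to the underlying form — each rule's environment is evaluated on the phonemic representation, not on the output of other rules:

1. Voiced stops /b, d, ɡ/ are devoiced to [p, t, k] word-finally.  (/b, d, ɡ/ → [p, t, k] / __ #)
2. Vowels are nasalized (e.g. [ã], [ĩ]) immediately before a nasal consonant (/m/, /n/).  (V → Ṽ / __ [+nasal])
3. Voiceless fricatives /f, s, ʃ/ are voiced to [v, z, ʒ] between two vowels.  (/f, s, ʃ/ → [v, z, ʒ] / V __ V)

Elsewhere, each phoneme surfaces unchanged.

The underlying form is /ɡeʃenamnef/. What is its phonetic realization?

[ɡeʒẽnãmnef]

/ɡ/ (word-initial): rule 1 targets it, but not word-finally → unchanged [ɡ].
/e/ (between /ɡ/ and /ʃ/): rule 2 targets it, but not before a nasal consonant → unchanged [e].
Rule 3 applies to /ʃ/ (between /e/ and /e/: between two vowels) → [ʒ].
/e/ (between /ʃ/ and /n/) occurs before a nasal consonant → [ẽ] by rule 2.
/n/ — not in any rule's target class → [n].
Rule 2 applies to /a/ (between /n/ and /m/: before a nasal consonant) → [ã].
/m/ (between /a/ and /n/): no rule targets it → [m].
/n/ (between /m/ and /e/) is unaffected → [n].
/e/ — between /n/ and /f/; rule 2 does not apply here → [e].
/f/ (word-final) is in the target of rule 3 but the environment (between two vowels) is not met → [f].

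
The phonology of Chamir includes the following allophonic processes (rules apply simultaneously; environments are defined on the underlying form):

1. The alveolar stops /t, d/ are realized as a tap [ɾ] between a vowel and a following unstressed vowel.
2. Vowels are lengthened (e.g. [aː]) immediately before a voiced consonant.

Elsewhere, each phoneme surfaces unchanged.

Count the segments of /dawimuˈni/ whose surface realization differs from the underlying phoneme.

3

Segments that undergo a rule: /a/ → [aː] (rule 2); /i/ → [iː] (rule 2); /u/ → [uː] (rule 2).
All other segments surface unchanged.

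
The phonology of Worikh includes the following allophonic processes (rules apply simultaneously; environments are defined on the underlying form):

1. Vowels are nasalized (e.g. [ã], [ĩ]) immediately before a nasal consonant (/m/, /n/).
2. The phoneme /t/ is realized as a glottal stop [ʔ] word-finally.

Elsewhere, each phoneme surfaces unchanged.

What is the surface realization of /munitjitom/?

/m/ (word-initial): no rule targets it → [m].
/u/ (between /m/ and /n/): before a nasal consonant, so rule 1 applies → [ũ].
/n/ stays [n].
/i/ (between /n/ and /t/) is in the target of rule 1 but the environment (before a nasal consonant) is not met → [i].
/t/ (between /i/ and /j/) is in the target of rule 2 but the environment (word-finally) is not met → [t].
/j/ stays [j].
/i/ (between /j/ and /t/): rule 1 targets it, but not before a nasal consonant → unchanged [i].
/t/ (between /i/ and /o/) is in the target of rule 2 but the environment (word-finally) is not met → [t].
/o/ (between /t/ and /m/): before a nasal consonant, so rule 1 applies → [õ].
/m/ stays [m].

[mũnitjitõm]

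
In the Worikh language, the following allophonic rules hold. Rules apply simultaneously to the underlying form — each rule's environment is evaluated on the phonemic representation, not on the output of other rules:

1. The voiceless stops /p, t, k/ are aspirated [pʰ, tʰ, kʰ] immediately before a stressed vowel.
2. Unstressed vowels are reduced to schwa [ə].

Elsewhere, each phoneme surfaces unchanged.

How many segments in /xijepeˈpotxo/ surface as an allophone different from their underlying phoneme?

Segments that undergo a rule: /i/ → [ə] (rule 2); /e/ → [ə] (rule 2); /e/ → [ə] (rule 2); /p/ → [pʰ] (rule 1); /o/ → [ə] (rule 2).
All other segments surface unchanged.

5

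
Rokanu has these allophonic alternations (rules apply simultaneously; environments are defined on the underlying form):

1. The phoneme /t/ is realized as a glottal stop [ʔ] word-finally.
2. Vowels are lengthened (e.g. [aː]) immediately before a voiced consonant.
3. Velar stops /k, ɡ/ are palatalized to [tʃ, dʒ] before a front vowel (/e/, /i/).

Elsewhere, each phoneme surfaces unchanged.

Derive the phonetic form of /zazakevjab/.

[zaːzatʃeːvjaːb]

/z/ — not in any rule's target class → [z].
/a/ meets the environment for rule 2 (before a voiced consonant) → [aː].
/z/ (between /a/ and /a/): no rule targets it → [z].
/a/ (between /z/ and /k/): rule 2 targets it, but not before a voiced consonant → unchanged [a].
/k/ meets the environment for rule 3 (before a front vowel) → [tʃ].
/e/ meets the environment for rule 2 (before a voiced consonant) → [eː].
/v/ stays [v].
/j/ stays [j].
/a/ meets the environment for rule 2 (before a voiced consonant) → [aː].
/b/ (word-final): no rule targets it → [b].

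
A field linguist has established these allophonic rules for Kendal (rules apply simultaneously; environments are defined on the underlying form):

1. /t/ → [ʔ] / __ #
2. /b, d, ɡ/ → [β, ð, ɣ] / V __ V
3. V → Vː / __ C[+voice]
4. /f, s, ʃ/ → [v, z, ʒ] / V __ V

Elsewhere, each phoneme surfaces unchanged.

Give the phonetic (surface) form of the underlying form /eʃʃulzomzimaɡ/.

[eʃʃuːlzoːmziːmaːɡ]

/e/ (word-initial) fails the environment for rule 3, so it stays [e].
/ʃ/ (between /e/ and /ʃ/) fails the environment for rule 4, so it stays [ʃ].
/ʃ/ (between /ʃ/ and /u/): rule 4 targets it, but not between two vowels → unchanged [ʃ].
/u/ meets the environment for rule 3 (before a voiced consonant) → [uː].
/l/ — not in any rule's target class → [l].
/z/ (between /l/ and /o/): no rule targets it → [z].
Rule 3 applies to /o/ (between /z/ and /m/: before a voiced consonant) → [oː].
/m/ — not in any rule's target class → [m].
/z/ stays [z].
/i/ (between /z/ and /m/) occurs before a voiced consonant → [iː] by rule 3.
/m/ stays [m].
/a/ — between /m/ and /ɡ/, before a voiced consonant — surfaces as [aː] (rule 3).
/ɡ/ (word-final): rule 2 targets it, but not between two vowels → unchanged [ɡ].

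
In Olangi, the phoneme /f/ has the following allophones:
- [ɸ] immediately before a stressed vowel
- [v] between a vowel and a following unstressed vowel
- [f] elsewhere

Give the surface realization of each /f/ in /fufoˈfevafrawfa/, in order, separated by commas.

Occurrence 1 (position 1): no conditioning environment matches → elsewhere allophone [f].
Occurrence 2 (position 3): between a vowel and a following unstressed vowel → [v].
Occurrence 3 (position 5): immediately before a stressed vowel → [ɸ].
Occurrence 4 (position 9): no conditioning environment matches → elsewhere allophone [f].
Occurrence 5 (position 13): no conditioning environment matches → elsewhere allophone [f].

[f], [v], [ɸ], [f], [f]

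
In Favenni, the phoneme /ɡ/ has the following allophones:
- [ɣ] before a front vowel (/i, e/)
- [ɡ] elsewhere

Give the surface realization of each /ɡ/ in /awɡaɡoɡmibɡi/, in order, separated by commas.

[ɡ], [ɡ], [ɡ], [ɣ]

Occurrence 1 (position 3): no conditioning environment matches → elsewhere allophone [ɡ].
Occurrence 2 (position 5): no conditioning environment matches → elsewhere allophone [ɡ].
Occurrence 3 (position 7): no conditioning environment matches → elsewhere allophone [ɡ].
Occurrence 4 (position 11): before a front vowel (/i, e/) → [ɣ].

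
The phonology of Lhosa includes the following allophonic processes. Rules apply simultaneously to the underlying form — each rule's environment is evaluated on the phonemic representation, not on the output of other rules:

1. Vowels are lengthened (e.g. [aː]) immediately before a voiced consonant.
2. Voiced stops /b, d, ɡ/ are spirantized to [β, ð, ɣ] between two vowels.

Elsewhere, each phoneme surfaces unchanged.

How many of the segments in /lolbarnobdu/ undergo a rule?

3

Segments that undergo a rule: /o/ → [oː] (rule 1); /a/ → [aː] (rule 1); /o/ → [oː] (rule 1).
All other segments surface unchanged.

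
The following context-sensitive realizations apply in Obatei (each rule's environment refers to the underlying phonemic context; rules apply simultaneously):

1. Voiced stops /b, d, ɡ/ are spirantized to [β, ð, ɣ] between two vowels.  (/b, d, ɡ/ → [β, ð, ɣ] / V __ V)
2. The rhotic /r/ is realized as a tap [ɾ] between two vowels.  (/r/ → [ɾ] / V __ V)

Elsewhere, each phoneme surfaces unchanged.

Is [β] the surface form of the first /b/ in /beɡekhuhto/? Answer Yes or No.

/b/ (word-initial) is in the target of rule 1 but the environment (between two vowels) is not met → [b].
The actual realization is [b], not [β].

No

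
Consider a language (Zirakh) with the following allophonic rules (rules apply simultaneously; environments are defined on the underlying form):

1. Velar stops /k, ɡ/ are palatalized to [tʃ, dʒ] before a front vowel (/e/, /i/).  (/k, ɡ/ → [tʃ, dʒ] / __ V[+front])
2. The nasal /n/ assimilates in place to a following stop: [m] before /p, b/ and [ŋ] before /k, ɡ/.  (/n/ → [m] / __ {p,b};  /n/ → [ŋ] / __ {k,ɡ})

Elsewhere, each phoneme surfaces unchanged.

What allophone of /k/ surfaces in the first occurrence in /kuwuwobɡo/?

[k]

/k/ (word-initial) is in the target of rule 1 but the environment (before a front vowel) is not met → [k].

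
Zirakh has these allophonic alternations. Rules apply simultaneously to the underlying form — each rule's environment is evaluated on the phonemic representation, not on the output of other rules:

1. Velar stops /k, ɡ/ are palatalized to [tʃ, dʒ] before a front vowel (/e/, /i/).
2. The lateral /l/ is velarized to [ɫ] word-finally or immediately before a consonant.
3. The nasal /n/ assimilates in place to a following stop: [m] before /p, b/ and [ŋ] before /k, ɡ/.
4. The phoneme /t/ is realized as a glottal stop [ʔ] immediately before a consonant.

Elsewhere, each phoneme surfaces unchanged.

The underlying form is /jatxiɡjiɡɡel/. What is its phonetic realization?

[jaʔxiɡjiɡdʒeɫ]

/j/ (word-initial): no rule targets it → [j].
/a/ (between /j/ and /t/) is unaffected → [a].
/t/ (between /a/ and /x/) occurs immediately before a consonant → [ʔ] by rule 4.
/x/ (between /t/ and /i/): no rule targets it → [x].
/i/ (between /x/ and /ɡ/) is unaffected → [i].
/ɡ/ (between /i/ and /j/): rule 1 targets it, but not before a front vowel → unchanged [ɡ].
/j/ stays [j].
/i/ (between /j/ and /ɡ/): no rule targets it → [i].
/ɡ/ (between /i/ and /ɡ/): rule 1 targets it, but not before a front vowel → unchanged [ɡ].
/ɡ/ — between /ɡ/ and /e/, before a front vowel — surfaces as [dʒ] (rule 1).
/e/ (between /ɡ/ and /l/) is unaffected → [e].
/l/ — word-final, word-finally or immediately before a consonant — surfaces as [ɫ] (rule 2).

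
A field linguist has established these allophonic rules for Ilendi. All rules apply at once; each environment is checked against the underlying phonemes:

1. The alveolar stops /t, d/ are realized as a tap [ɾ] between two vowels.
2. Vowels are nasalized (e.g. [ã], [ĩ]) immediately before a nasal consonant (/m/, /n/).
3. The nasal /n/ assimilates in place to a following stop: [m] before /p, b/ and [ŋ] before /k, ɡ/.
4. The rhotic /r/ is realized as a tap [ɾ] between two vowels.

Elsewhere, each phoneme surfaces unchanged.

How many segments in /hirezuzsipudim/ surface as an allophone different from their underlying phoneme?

Segments that undergo a rule: /r/ → [ɾ] (rule 4); /d/ → [ɾ] (rule 1); /i/ → [ĩ] (rule 2).
All other segments surface unchanged.

3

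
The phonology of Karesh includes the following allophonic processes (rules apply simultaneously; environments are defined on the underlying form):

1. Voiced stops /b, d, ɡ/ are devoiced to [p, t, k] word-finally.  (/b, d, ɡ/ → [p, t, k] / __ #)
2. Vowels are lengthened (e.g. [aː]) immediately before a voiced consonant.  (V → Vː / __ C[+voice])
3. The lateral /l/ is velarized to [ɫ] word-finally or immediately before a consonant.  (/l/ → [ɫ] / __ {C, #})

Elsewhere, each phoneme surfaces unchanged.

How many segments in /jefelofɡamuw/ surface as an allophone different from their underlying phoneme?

Segments that undergo a rule: /e/ → [eː] (rule 2); /a/ → [aː] (rule 2); /u/ → [uː] (rule 2).
All other segments surface unchanged.

3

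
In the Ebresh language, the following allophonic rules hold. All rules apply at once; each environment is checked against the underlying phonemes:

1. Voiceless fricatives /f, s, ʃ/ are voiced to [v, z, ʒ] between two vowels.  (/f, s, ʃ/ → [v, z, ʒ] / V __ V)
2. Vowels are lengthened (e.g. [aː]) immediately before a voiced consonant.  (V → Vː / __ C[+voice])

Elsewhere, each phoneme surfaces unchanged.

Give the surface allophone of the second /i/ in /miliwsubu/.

[iː]

/i/ (between /l/ and /w/) occurs before a voiced consonant → [iː] by rule 2.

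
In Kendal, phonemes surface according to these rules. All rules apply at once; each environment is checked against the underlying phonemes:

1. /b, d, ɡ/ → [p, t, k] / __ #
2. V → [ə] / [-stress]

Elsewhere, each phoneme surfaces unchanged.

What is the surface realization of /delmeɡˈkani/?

/d/ — word-initial; rule 1 does not apply here → [d].
/e/ — between /d/ and /l/, in an unstressed syllable — surfaces as [ə] (rule 2).
/l/ (between /e/ and /m/): no rule targets it → [l].
/m/ stays [m].
/e/ — between /m/ and /ɡ/, in an unstressed syllable — surfaces as [ə] (rule 2).
/ɡ/ (between /e/ and /k/): rule 1 targets it, but not word-finally → unchanged [ɡ].
/k/ (between /ɡ/ and /a/) is unaffected → [k].
/a/ (between /k/ and /n/): rule 2 targets it, but not in an unstressed syllable → unchanged [a].
/n/ (between /a/ and /i/): no rule targets it → [n].
/i/ meets the environment for rule 2 (in an unstressed syllable) → [ə].

[dəlməɡˈkanə]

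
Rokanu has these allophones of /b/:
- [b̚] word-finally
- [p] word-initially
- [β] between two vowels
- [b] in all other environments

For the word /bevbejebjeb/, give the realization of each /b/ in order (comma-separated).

[p], [b], [b], [b̚]

Occurrence 1 (position 1): word-initially → [p].
Occurrence 2 (position 4): no conditioning environment matches → elsewhere allophone [b].
Occurrence 3 (position 8): no conditioning environment matches → elsewhere allophone [b].
Occurrence 4 (position 11): word-finally → [b̚].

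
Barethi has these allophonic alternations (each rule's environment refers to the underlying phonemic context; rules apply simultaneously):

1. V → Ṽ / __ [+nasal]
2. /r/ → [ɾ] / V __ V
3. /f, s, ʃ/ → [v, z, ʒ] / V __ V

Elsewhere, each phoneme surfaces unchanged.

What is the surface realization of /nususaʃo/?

/n/ — not in any rule's target class → [n].
/u/ (between /n/ and /s/) fails the environment for rule 1, so it stays [u].
/s/ — between /u/ and /u/, between two vowels — surfaces as [z] (rule 3).
/u/ (between /s/ and /s/): rule 1 targets it, but not before a nasal consonant → unchanged [u].
/s/ (between /u/ and /a/): between two vowels, so rule 3 applies → [z].
/a/ (between /s/ and /ʃ/): rule 1 targets it, but not before a nasal consonant → unchanged [a].
/ʃ/ (between /a/ and /o/) occurs between two vowels → [ʒ] by rule 3.
/o/ — word-final; rule 1 does not apply here → [o].

[nuzuzaʒo]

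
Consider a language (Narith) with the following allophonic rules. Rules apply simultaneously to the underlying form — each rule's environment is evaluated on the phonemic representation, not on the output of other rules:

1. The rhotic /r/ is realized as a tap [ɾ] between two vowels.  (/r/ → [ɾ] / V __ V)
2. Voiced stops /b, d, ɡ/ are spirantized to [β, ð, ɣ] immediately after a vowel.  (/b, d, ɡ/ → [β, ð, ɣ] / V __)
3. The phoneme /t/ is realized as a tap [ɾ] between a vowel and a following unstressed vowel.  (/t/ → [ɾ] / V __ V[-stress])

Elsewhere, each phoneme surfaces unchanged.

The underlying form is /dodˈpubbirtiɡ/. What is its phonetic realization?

[doðˈpuβbirtiɣ]

/d/ (word-initial) is in the target of rule 2 but the environment (immediately after a vowel) is not met → [d].
/o/ — not in any rule's target class → [o].
/d/ meets the environment for rule 2 (immediately after a vowel) → [ð].
/p/ (between /d/ and /u/): no rule targets it → [p].
/u/ — not in any rule's target class → [u].
/b/ meets the environment for rule 2 (immediately after a vowel) → [β].
/b/ (between /b/ and /i/) fails the environment for rule 2, so it stays [b].
/i/ stays [i].
/r/ — between /i/ and /t/; rule 1 does not apply here → [r].
/t/ (between /r/ and /i/) fails the environment for rule 3, so it stays [t].
/i/ stays [i].
/ɡ/ — word-final, immediately after a vowel — surfaces as [ɣ] (rule 2).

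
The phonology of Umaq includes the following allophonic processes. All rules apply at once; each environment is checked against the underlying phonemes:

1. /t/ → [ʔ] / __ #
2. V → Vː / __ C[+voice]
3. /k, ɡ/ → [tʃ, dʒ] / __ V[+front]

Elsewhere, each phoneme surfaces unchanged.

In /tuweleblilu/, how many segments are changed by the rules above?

4

Segments that undergo a rule: /u/ → [uː] (rule 2); /e/ → [eː] (rule 2); /e/ → [eː] (rule 2); /i/ → [iː] (rule 2).
All other segments surface unchanged.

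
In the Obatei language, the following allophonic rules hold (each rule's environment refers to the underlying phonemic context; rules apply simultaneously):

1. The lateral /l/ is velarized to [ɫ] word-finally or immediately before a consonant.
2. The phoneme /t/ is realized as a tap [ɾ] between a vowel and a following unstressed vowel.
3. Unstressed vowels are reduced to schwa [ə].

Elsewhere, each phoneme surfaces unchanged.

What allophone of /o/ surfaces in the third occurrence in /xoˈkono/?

[ə]

/o/ — word-final, in an unstressed syllable — surfaces as [ə] (rule 3).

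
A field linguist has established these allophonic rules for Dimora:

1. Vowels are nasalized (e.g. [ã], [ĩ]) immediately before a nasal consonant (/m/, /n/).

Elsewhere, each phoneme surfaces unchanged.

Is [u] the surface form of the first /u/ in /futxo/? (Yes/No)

/u/ — between /f/ and /t/; rule 1 does not apply here → [u].
The actual realization is [u], which matches [u].

Yes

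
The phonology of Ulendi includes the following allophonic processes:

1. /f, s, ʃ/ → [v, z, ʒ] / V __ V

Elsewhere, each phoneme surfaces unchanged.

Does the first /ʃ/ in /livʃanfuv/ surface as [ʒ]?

/ʃ/ (between /v/ and /a/) fails the environment for rule 1, so it stays [ʃ].
The actual realization is [ʃ], not [ʒ].

No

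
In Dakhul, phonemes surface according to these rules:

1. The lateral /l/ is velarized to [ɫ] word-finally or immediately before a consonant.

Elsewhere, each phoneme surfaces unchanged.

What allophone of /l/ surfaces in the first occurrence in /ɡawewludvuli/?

[l]

/l/ (between /w/ and /u/) is in the target of rule 1 but the environment (word-finally or immediately before a consonant) is not met → [l].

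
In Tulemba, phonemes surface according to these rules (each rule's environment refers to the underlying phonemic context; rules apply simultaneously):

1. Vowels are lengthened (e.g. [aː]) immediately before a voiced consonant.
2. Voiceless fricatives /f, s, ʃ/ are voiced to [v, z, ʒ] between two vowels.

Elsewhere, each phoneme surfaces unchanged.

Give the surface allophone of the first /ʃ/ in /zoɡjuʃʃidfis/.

/ʃ/ (between /u/ and /ʃ/) is in the target of rule 2 but the environment (between two vowels) is not met → [ʃ].

[ʃ]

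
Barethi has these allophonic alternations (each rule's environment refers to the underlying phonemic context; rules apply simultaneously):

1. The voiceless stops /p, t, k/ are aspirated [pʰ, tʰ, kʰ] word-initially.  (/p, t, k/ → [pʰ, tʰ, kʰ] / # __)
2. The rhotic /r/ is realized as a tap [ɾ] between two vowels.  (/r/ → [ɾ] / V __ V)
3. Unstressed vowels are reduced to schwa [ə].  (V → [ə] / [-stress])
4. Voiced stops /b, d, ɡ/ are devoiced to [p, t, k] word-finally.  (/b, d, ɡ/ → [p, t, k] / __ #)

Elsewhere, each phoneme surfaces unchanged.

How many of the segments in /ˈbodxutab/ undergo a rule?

3

Segments that undergo a rule: /u/ → [ə] (rule 3); /a/ → [ə] (rule 3); /b/ → [p] (rule 4).
All other segments surface unchanged.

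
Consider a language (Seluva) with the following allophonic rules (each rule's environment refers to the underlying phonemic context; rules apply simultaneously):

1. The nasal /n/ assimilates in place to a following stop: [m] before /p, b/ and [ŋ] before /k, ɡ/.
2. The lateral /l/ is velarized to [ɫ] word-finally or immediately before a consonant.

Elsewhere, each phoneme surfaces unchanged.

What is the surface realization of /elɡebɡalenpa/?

[eɫɡebɡalempa]

/l/ meets the environment for rule 2 (word-finally or immediately before a consonant) → [ɫ].
/l/ (between /a/ and /e/): rule 2 targets it, but not word-finally or immediately before a consonant → unchanged [l].
/n/ meets the environment for rule 1 (before a labial or velar stop) → [m].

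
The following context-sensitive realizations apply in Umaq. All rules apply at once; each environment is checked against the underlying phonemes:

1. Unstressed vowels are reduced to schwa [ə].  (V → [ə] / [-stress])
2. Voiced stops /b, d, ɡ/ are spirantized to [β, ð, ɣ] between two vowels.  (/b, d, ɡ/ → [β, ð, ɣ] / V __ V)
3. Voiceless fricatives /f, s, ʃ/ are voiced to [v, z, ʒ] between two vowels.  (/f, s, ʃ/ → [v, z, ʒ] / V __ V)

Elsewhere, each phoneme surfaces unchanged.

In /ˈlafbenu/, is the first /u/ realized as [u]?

No

/u/ (word-final): in an unstressed syllable, so rule 1 applies → [ə].
The actual realization is [ə], not [u].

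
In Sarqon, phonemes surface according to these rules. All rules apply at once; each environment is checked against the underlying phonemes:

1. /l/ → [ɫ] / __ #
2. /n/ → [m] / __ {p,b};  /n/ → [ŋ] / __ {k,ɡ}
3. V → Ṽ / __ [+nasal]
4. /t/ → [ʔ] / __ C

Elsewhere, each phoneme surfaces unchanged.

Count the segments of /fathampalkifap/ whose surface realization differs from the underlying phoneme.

2

Segments that undergo a rule: /t/ → [ʔ] (rule 4); /a/ → [ã] (rule 3).
All other segments surface unchanged.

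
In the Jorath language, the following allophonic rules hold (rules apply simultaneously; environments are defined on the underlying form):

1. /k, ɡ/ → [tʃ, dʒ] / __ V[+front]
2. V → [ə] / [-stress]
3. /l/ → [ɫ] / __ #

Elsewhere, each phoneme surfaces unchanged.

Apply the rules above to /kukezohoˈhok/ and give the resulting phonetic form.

/k/ (word-initial) is in the target of rule 1 but the environment (before a front vowel) is not met → [k].
/u/ — between /k/ and /k/, in an unstressed syllable — surfaces as [ə] (rule 2).
/k/ (between /u/ and /e/): before a front vowel, so rule 1 applies → [tʃ].
/e/ — between /k/ and /z/, in an unstressed syllable — surfaces as [ə] (rule 2).
Rule 2 applies to /o/ (between /z/ and /h/: in an unstressed syllable) → [ə].
Rule 2 applies to /o/ (between /h/ and /h/: in an unstressed syllable) → [ə].
/o/ — between /h/ and /k/; rule 2 does not apply here → [o].
/k/ (word-final): rule 1 targets it, but not before a front vowel → unchanged [k].

[kətʃəzəhəˈhok]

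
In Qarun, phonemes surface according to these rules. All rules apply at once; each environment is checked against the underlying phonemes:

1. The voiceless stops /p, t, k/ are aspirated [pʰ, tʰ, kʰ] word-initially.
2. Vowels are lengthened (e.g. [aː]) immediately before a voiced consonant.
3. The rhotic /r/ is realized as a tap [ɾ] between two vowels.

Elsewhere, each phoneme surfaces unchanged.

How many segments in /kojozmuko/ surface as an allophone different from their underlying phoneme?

3

Segments that undergo a rule: /k/ → [kʰ] (rule 1); /o/ → [oː] (rule 2); /o/ → [oː] (rule 2).
All other segments surface unchanged.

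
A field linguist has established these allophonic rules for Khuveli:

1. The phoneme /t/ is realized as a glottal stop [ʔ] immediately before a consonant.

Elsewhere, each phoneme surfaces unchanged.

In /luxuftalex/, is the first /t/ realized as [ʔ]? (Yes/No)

/t/ (between /f/ and /a/): rule 1 targets it, but not immediately before a consonant → unchanged [t].
The actual realization is [t], not [ʔ].

No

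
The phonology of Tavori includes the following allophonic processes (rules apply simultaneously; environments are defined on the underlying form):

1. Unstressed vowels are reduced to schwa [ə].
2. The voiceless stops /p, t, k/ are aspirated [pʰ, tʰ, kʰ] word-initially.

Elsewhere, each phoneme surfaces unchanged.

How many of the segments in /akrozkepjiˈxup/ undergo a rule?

Segments that undergo a rule: /a/ → [ə] (rule 1); /o/ → [ə] (rule 1); /e/ → [ə] (rule 1); /i/ → [ə] (rule 1).
All other segments surface unchanged.

4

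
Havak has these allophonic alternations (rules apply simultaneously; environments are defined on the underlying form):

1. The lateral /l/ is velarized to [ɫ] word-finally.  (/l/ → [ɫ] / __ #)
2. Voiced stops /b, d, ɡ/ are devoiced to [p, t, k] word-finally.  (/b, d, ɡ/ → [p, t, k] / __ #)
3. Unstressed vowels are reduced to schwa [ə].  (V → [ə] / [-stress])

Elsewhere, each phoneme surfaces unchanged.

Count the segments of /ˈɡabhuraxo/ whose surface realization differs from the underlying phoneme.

3

Segments that undergo a rule: /u/ → [ə] (rule 3); /a/ → [ə] (rule 3); /o/ → [ə] (rule 3).
All other segments surface unchanged.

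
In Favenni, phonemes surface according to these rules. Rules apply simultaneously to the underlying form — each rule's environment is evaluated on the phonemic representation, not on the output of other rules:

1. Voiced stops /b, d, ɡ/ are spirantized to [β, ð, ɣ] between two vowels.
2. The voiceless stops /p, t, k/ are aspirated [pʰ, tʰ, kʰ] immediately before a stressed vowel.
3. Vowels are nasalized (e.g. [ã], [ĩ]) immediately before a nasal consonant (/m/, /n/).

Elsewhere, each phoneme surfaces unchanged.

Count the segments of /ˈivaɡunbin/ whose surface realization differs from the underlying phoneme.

Segments that undergo a rule: /ɡ/ → [ɣ] (rule 1); /u/ → [ũ] (rule 3); /i/ → [ĩ] (rule 3).
All other segments surface unchanged.

3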